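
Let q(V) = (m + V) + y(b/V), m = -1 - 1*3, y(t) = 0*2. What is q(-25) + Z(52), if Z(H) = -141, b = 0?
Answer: -170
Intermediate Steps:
y(t) = 0
m = -4 (m = -1 - 3 = -4)
q(V) = -4 + V (q(V) = (-4 + V) + 0 = -4 + V)
q(-25) + Z(52) = (-4 - 25) - 141 = -29 - 141 = -170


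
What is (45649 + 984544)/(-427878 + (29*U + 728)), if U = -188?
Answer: -1030193/432602 ≈ -2.3814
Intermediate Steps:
(45649 + 984544)/(-427878 + (29*U + 728)) = (45649 + 984544)/(-427878 + (29*(-188) + 728)) = 1030193/(-427878 + (-5452 + 728)) = 1030193/(-427878 - 4724) = 1030193/(-432602) = 1030193*(-1/432602) = -1030193/432602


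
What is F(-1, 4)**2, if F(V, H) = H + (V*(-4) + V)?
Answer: 49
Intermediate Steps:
F(V, H) = H - 3*V (F(V, H) = H + (-4*V + V) = H - 3*V)
F(-1, 4)**2 = (4 - 3*(-1))**2 = (4 + 3)**2 = 7**2 = 49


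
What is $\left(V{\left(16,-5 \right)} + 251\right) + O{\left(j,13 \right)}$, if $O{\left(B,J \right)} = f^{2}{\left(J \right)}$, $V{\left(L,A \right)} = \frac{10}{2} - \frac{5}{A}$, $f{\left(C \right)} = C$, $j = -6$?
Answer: $426$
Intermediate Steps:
$V{\left(L,A \right)} = 5 - \frac{5}{A}$ ($V{\left(L,A \right)} = 10 \cdot \frac{1}{2} - \frac{5}{A} = 5 - \frac{5}{A}$)
$O{\left(B,J \right)} = J^{2}$
$\left(V{\left(16,-5 \right)} + 251\right) + O{\left(j,13 \right)} = \left(\left(5 - \frac{5}{-5}\right) + 251\right) + 13^{2} = \left(\left(5 - -1\right) + 251\right) + 169 = \left(\left(5 + 1\right) + 251\right) + 169 = \left(6 + 251\right) + 169 = 257 + 169 = 426$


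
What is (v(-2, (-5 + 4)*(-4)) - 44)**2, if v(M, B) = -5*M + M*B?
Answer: 1764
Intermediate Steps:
v(M, B) = -5*M + B*M
(v(-2, (-5 + 4)*(-4)) - 44)**2 = (-2*(-5 + (-5 + 4)*(-4)) - 44)**2 = (-2*(-5 - 1*(-4)) - 44)**2 = (-2*(-5 + 4) - 44)**2 = (-2*(-1) - 44)**2 = (2 - 44)**2 = (-42)**2 = 1764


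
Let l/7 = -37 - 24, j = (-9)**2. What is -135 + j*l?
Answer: -34722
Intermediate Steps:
j = 81
l = -427 (l = 7*(-37 - 24) = 7*(-61) = -427)
-135 + j*l = -135 + 81*(-427) = -135 - 34587 = -34722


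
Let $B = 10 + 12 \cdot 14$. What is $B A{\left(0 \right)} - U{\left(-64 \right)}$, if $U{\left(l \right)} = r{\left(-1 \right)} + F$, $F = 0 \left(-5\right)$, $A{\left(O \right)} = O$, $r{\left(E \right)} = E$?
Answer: $1$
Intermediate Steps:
$B = 178$ ($B = 10 + 168 = 178$)
$F = 0$
$U{\left(l \right)} = -1$ ($U{\left(l \right)} = -1 + 0 = -1$)
$B A{\left(0 \right)} - U{\left(-64 \right)} = 178 \cdot 0 - -1 = 0 + 1 = 1$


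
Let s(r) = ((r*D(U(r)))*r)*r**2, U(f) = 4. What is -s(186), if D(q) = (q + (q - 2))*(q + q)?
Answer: -57450394368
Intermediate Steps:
D(q) = 2*q*(-2 + 2*q) (D(q) = (q + (-2 + q))*(2*q) = (-2 + 2*q)*(2*q) = 2*q*(-2 + 2*q))
s(r) = 48*r**4 (s(r) = ((r*(4*4*(-1 + 4)))*r)*r**2 = ((r*(4*4*3))*r)*r**2 = ((r*48)*r)*r**2 = ((48*r)*r)*r**2 = (48*r**2)*r**2 = 48*r**4)
-s(186) = -48*186**4 = -48*1196883216 = -1*57450394368 = -57450394368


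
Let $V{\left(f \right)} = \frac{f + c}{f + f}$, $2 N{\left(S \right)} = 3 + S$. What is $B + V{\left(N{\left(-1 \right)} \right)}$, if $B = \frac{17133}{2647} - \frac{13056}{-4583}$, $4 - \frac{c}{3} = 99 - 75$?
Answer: $- \frac{489581317}{24262402} \approx -20.179$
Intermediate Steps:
$N{\left(S \right)} = \frac{3}{2} + \frac{S}{2}$ ($N{\left(S \right)} = \frac{3 + S}{2} = \frac{3}{2} + \frac{S}{2}$)
$c = -60$ ($c = 12 - 3 \left(99 - 75\right) = 12 - 72 = -60$)
$V{\left(f \right)} = \frac{-60 + f}{2 f}$ ($V{\left(f \right)} = \frac{f - 60}{f + f} = \frac{-60 + f}{2 f}$)
$B = \frac{113079771}{12131201}$ ($B = 17133 \cdot \frac{1}{2647} - - \frac{13056}{4583} = \frac{17133}{2647} + \frac{13056}{4583} = \frac{113079771}{12131201} \approx 9.3214$)
$B + V{\left(N{\left(-1 \right)} \right)} = \frac{113079771}{12131201} + \frac{-60 + \left(\frac{3}{2} + \frac{1}{2} \left(-1\right)\right)}{2 \left(\frac{3}{2} + \frac{1}{2} \left(-1\right)\right)} = \frac{113079771}{12131201} + \frac{-60 + \left(\frac{3}{2} - \frac{1}{2}\right)}{2 \left(\frac{3}{2} - \frac{1}{2}\right)} = \frac{113079771}{12131201} + \frac{-60 + 1}{2 \cdot 1} = \frac{113079771}{12131201} + \frac{1}{2} \cdot 1 \left(-59\right) = \frac{113079771}{12131201} - \frac{59}{2} = - \frac{489581317}{24262402}$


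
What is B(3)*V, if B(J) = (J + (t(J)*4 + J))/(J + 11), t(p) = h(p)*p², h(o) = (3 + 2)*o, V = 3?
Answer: 117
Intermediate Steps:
h(o) = 5*o
t(p) = 5*p³ (t(p) = (5*p)*p² = 5*p³)
B(J) = (2*J + 20*J³)/(11 + J) (B(J) = (J + ((5*J³)*4 + J))/(J + 11) = (J + (20*J³ + J))/(11 + J) = (J + (J + 20*J³))/(11 + J) = (2*J + 20*J³)/(11 + J))
B(3)*V = ((2*3 + 20*3³)/(11 + 3))*3 = ((6 + 20*27)/14)*3 = ((6 + 540)/14)*3 = ((1/14)*546)*3 = 39*3 = 117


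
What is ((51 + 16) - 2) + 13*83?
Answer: 1144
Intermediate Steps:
((51 + 16) - 2) + 13*83 = (67 - 2) + 1079 = 65 + 1079 = 1144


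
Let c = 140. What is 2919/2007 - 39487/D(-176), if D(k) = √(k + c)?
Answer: 973/669 + 39487*I/6 ≈ 1.4544 + 6581.2*I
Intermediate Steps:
D(k) = √(140 + k) (D(k) = √(k + 140) = √(140 + k))
2919/2007 - 39487/D(-176) = 2919/2007 - 39487/√(140 - 176) = 2919*(1/2007) - 39487*(-I/6) = 973/669 - 39487*(-I/6) = 973/669 - (-39487)*I/6 = 973/669 + 39487*I/6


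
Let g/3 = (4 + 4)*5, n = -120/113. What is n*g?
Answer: -14400/113 ≈ -127.43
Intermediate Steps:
n = -120/113 (n = -120*1/113 = -120/113 ≈ -1.0619)
g = 120 (g = 3*((4 + 4)*5) = 3*(8*5) = 3*40 = 120)
n*g = -120/113*120 = -14400/113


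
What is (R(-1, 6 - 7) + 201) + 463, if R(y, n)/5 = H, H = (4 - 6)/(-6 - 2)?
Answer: 2661/4 ≈ 665.25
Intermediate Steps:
H = 1/4 (H = -2/(-8) = -2*(-1/8) = 1/4 ≈ 0.25000)
R(y, n) = 5/4 (R(y, n) = 5*(1/4) = 5/4)
(R(-1, 6 - 7) + 201) + 463 = (5/4 + 201) + 463 = 809/4 + 463 = 2661/4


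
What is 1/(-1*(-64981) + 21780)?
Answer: 1/86761 ≈ 1.1526e-5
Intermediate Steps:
1/(-1*(-64981) + 21780) = 1/(64981 + 21780) = 1/86761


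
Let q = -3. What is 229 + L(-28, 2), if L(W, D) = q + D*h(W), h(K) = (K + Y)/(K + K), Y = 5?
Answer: 6351/28 ≈ 226.82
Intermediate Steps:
h(K) = (5 + K)/(2*K) (h(K) = (K + 5)/(K + K) = (5 + K)/((2*K)) = (5 + K)*(1/(2*K)) = (5 + K)/(2*K))
L(W, D) = -3 + D*(5 + W)/(2*W) (L(W, D) = -3 + D*((5 + W)/(2*W)) = -3 + D*(5 + W)/(2*W))
229 + L(-28, 2) = 229 + (1/2)*(-6*(-28) + 2*(5 - 28))/(-28) = 229 + (1/2)*(-1/28)*(168 + 2*(-23)) = 229 + (1/2)*(-1/28)*(168 - 46) = 229 + (1/2)*(-1/28)*122 = 229 - 61/28 = 6351/28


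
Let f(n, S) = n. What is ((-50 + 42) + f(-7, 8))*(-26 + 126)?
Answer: -1500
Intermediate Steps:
((-50 + 42) + f(-7, 8))*(-26 + 126) = ((-50 + 42) - 7)*(-26 + 126) = (-8 - 7)*100 = -15*100 = -1500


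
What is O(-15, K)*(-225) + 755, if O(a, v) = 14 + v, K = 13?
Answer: -5320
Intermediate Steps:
O(-15, K)*(-225) + 755 = (14 + 13)*(-225) + 755 = 27*(-225) + 755 = -6075 + 755 = -5320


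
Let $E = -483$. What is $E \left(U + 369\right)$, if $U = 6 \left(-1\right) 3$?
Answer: $-169533$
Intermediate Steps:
$U = -18$ ($U = \left(-6\right) 3 = -18$)
$E \left(U + 369\right) = - 483 \left(-18 + 369\right) = \left(-483\right) 351 = -169533$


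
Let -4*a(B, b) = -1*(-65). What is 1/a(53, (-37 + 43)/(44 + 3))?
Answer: -4/65 ≈ -0.061538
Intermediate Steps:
a(B, b) = -65/4 (a(B, b) = -(-1)*(-65)/4 = -¼*65 = -65/4)
1/a(53, (-37 + 43)/(44 + 3)) = 1/(-65/4) = -4/65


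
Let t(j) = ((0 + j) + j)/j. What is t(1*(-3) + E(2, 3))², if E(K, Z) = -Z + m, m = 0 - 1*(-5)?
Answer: 4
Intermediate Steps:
m = 5 (m = 0 + 5 = 5)
E(K, Z) = 5 - Z (E(K, Z) = -Z + 5 = 5 - Z)
t(j) = 2 (t(j) = (j + j)/j = (2*j)/j = 2)
t(1*(-3) + E(2, 3))² = 2² = 4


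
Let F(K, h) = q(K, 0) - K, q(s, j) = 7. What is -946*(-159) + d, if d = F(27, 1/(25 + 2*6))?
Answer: 150394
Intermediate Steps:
F(K, h) = 7 - K
d = -20 (d = 7 - 1*27 = 7 - 27 = -20)
-946*(-159) + d = -946*(-159) - 20 = 150414 - 20 = 150394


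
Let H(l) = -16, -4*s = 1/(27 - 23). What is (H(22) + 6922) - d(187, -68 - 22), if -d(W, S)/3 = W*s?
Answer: 109935/16 ≈ 6870.9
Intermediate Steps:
s = -1/16 (s = -1/(4*(27 - 23)) = -¼/4 = -¼*¼ = -1/16 ≈ -0.062500)
d(W, S) = 3*W/16 (d(W, S) = -3*W*(-1)/16 = -(-3)*W/16 = 3*W/16)
(H(22) + 6922) - d(187, -68 - 22) = (-16 + 6922) - 3*187/16 = 6906 - 1*561/16 = 6906 - 561/16 = 109935/16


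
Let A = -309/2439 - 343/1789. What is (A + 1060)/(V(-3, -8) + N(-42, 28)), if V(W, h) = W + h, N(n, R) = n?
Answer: -1541261294/77086221 ≈ -19.994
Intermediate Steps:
A = -463126/1454457 (A = -309*1/2439 - 343*1/1789 = -103/813 - 343/1789 = -463126/1454457 ≈ -0.31842)
(A + 1060)/(V(-3, -8) + N(-42, 28)) = (-463126/1454457 + 1060)/((-3 - 8) - 42) = 1541261294/(1454457*(-11 - 42)) = (1541261294/1454457)/(-53) = (1541261294/1454457)*(-1/53) = -1541261294/77086221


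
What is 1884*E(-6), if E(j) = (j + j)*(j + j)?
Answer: 271296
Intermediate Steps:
E(j) = 4*j² (E(j) = (2*j)*(2*j) = 4*j²)
1884*E(-6) = 1884*(4*(-6)²) = 1884*(4*36) = 1884*144 = 271296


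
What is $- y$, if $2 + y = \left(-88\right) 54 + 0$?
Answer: $4754$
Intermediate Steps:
$y = -4754$ ($y = -2 + \left(\left(-88\right) 54 + 0\right) = -2 + \left(-4752 + 0\right) = -2 - 4752 = -4754$)
$- y = \left(-1\right) \left(-4754\right) = 4754$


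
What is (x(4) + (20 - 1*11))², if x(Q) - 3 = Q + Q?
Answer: 400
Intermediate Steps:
x(Q) = 3 + 2*Q (x(Q) = 3 + (Q + Q) = 3 + 2*Q)
(x(4) + (20 - 1*11))² = ((3 + 2*4) + (20 - 1*11))² = ((3 + 8) + (20 - 11))² = (11 + 9)² = 20² = 400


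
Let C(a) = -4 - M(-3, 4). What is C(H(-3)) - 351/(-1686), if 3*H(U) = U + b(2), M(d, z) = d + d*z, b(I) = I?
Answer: 6299/562 ≈ 11.208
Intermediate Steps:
H(U) = ⅔ + U/3 (H(U) = (U + 2)/3 = (2 + U)/3 = ⅔ + U/3)
C(a) = 11 (C(a) = -4 - (-3)*(1 + 4) = -4 - (-3)*5 = -4 - 1*(-15) = -4 + 15 = 11)
C(H(-3)) - 351/(-1686) = 11 - 351/(-1686) = 11 - 351*(-1)/1686 = 11 - 1*(-117/562) = 11 + 117/562 = 6299/562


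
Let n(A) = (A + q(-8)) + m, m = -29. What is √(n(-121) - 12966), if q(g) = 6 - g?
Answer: I*√13102 ≈ 114.46*I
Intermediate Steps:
n(A) = -15 + A (n(A) = (A + (6 - 1*(-8))) - 29 = (A + (6 + 8)) - 29 = (A + 14) - 29 = (14 + A) - 29 = -15 + A)
√(n(-121) - 12966) = √((-15 - 121) - 12966) = √(-136 - 12966) = √(-13102) = I*√13102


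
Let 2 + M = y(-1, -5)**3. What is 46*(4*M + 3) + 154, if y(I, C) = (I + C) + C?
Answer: -244980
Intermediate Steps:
y(I, C) = I + 2*C (y(I, C) = (C + I) + C = I + 2*C)
M = -1333 (M = -2 + (-1 + 2*(-5))**3 = -2 + (-1 - 10)**3 = -2 + (-11)**3 = -2 - 1331 = -1333)
46*(4*M + 3) + 154 = 46*(4*(-1333) + 3) + 154 = 46*(-5332 + 3) + 154 = 46*(-5329) + 154 = -245134 + 154 = -244980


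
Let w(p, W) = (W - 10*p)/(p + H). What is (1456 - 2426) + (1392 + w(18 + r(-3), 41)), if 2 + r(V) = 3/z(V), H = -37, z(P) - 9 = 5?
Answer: 124498/291 ≈ 427.83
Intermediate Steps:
z(P) = 14 (z(P) = 9 + 5 = 14)
r(V) = -25/14 (r(V) = -2 + 3/14 = -25/14)
w(p, W) = (W - 10*p)/(-37 + p) (w(p, W) = (W - 10*p)/(p - 37) = (W - 10*p)/(-37 + p))
(1456 - 2426) + (1392 + w(18 + r(-3), 41)) = (1456 - 2426) + (1392 + (41 - 10*(18 - 25/14))/(-37 + (18 - 25/14))) = -970 + (1392 + (41 - 10*227/14)/(-37 + 227/14)) = -970 + (1392 + (41 - 1135/7)/(-291/14)) = -970 + (1392 - 14/291*(-848/7)) = -970 + (1392 + 1696/291) = -970 + 406768/291 = 124498/291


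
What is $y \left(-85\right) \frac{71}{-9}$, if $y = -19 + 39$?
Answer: $\frac{120700}{9} \approx 13411.0$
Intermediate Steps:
$y = 20$
$y \left(-85\right) \frac{71}{-9} = 20 \left(-85\right) \frac{71}{-9} = - 1700 \cdot 71 \left(- \frac{1}{9}\right) = \left(-1700\right) \left(- \frac{71}{9}\right) = \frac{120700}{9}$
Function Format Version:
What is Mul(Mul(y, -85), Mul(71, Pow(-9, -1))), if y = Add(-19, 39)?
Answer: Rational(120700, 9) ≈ 13411.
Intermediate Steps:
y = 20
Mul(Mul(y, -85), Mul(71, Pow(-9, -1))) = Mul(Mul(20, -85), Mul(71, Pow(-9, -1))) = Mul(-1700, Mul(71, Rational(-1, 9))) = Mul(-1700, Rational(-71, 9)) = Rational(120700, 9)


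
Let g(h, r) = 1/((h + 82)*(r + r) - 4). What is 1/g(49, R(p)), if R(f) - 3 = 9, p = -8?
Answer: 3140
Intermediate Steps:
R(f) = 12 (R(f) = 3 + 9 = 12)
g(h, r) = 1/(-4 + 2*r*(82 + h)) (g(h, r) = 1/((82 + h)*(2*r) - 4) = 1/(2*r*(82 + h) - 4) = 1/(-4 + 2*r*(82 + h)))
1/g(49, R(p)) = 1/(1/(2*(-2 + 82*12 + 49*12))) = 1/(1/(2*(-2 + 984 + 588))) = 1/((½)/1570) = 1/((½)*(1/1570)) = 1/(1/3140) = 3140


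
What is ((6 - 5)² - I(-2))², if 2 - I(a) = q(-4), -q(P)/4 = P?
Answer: 225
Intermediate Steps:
q(P) = -4*P
I(a) = -14 (I(a) = 2 - (-4)*(-4) = 2 - 1*16 = 2 - 16 = -14)
((6 - 5)² - I(-2))² = ((6 - 5)² - 1*(-14))² = (1² + 14)² = (1 + 14)² = 15² = 225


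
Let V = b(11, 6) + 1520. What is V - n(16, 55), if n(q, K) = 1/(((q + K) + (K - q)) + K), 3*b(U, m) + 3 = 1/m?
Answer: 1503859/990 ≈ 1519.0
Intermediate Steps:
b(U, m) = -1 + 1/(3*m)
V = 27343/18 (V = (⅓ - 1*6)/6 + 1520 = (⅓ - 6)/6 + 1520 = (⅙)*(-17/3) + 1520 = -17/18 + 1520 = 27343/18 ≈ 1519.1)
n(q, K) = 1/(3*K) (n(q, K) = 1/(((K + q) + (K - q)) + K) = 1/(2*K + K) = 1/(3*K))
V - n(16, 55) = 27343/18 - 1/(3*55) = 27343/18 - 1*1/165 = 27343/18 - 1/165 = 1503859/990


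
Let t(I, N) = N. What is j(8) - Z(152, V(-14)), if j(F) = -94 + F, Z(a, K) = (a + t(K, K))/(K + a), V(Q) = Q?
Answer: -87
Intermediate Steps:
Z(a, K) = 1 (Z(a, K) = (a + K)/(K + a) = (K + a)/(K + a) = 1)
j(8) - Z(152, V(-14)) = (-94 + 8) - 1*1 = -86 - 1 = -87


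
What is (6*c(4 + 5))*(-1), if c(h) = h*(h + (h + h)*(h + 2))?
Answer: -11178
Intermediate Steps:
c(h) = h*(h + 2*h*(2 + h)) (c(h) = h*(h + (2*h)*(2 + h)) = h*(h + 2*h*(2 + h)))
(6*c(4 + 5))*(-1) = (6*((4 + 5)**2*(5 + 2*(4 + 5))))*(-1) = (6*(9**2*(5 + 2*9)))*(-1) = (6*(81*(5 + 18)))*(-1) = (6*(81*23))*(-1) = (6*1863)*(-1) = 11178*(-1) = -11178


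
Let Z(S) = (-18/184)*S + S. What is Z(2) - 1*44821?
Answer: -2061683/46 ≈ -44819.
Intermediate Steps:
Z(S) = 83*S/92 (Z(S) = (-18*1/184)*S + S = -9*S/92 + S = 83*S/92)
Z(2) - 1*44821 = (83/92)*2 - 1*44821 = 83/46 - 44821 = -2061683/46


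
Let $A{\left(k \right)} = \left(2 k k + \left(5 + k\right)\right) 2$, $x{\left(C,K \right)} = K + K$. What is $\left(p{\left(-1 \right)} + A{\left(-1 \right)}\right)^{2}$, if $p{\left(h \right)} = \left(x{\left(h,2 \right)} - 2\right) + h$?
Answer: $169$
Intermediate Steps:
$x{\left(C,K \right)} = 2 K$
$p{\left(h \right)} = 2 + h$ ($p{\left(h \right)} = \left(2 \cdot 2 - 2\right) + h = \left(4 - 2\right) + h = 2 + h$)
$A{\left(k \right)} = 10 + 2 k + 4 k^{2}$ ($A{\left(k \right)} = \left(2 k^{2} + \left(5 + k\right)\right) 2 = \left(5 + k + 2 k^{2}\right) 2 = 10 + 2 k + 4 k^{2}$)
$\left(p{\left(-1 \right)} + A{\left(-1 \right)}\right)^{2} = \left(\left(2 - 1\right) + \left(10 + 2 \left(-1\right) + 4 \left(-1\right)^{2}\right)\right)^{2} = \left(1 + \left(10 - 2 + 4 \cdot 1\right)\right)^{2} = \left(1 + \left(10 - 2 + 4\right)\right)^{2} = \left(1 + 12\right)^{2} = 13^{2} = 169$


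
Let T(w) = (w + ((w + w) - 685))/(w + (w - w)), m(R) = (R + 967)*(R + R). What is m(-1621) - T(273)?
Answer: 578833030/273 ≈ 2.1203e+6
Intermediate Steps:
m(R) = 2*R*(967 + R) (m(R) = (967 + R)*(2*R) = 2*R*(967 + R))
T(w) = (-685 + 3*w)/w (T(w) = (w + (2*w - 685))/(w + 0) = (w + (-685 + 2*w))/w = (-685 + 3*w)/w)
m(-1621) - T(273) = 2*(-1621)*(967 - 1621) - (3 - 685/273) = 2*(-1621)*(-654) - (3 - 685*1/273) = 2120268 - (3 - 685/273) = 2120268 - 1*134/273 = 2120268 - 134/273 = 578833030/273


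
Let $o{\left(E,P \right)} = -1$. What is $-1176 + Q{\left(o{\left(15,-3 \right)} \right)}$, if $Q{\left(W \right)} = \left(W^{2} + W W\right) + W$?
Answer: $-1175$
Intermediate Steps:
$Q{\left(W \right)} = W + 2 W^{2}$ ($Q{\left(W \right)} = \left(W^{2} + W^{2}\right) + W = 2 W^{2} + W = W + 2 W^{2}$)
$-1176 + Q{\left(o{\left(15,-3 \right)} \right)} = -1176 - \left(1 + 2 \left(-1\right)\right) = -1176 - \left(1 - 2\right) = -1176 - -1 = -1176 + 1 = -1175$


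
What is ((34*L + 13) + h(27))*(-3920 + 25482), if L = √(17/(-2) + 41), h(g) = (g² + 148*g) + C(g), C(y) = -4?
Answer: 102074508 + 366554*√130 ≈ 1.0625e+8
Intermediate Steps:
h(g) = -4 + g² + 148*g (h(g) = (g² + 148*g) - 4 = -4 + g² + 148*g)
L = √130/2 (L = √(17*(-½) + 41) = √(-17/2 + 41) = √(65/2) = √130/2 ≈ 5.7009)
((34*L + 13) + h(27))*(-3920 + 25482) = ((34*(√130/2) + 13) + (-4 + 27² + 148*27))*(-3920 + 25482) = ((17*√130 + 13) + (-4 + 729 + 3996))*21562 = ((13 + 17*√130) + 4721)*21562 = (4734 + 17*√130)*21562 = 102074508 + 366554*√130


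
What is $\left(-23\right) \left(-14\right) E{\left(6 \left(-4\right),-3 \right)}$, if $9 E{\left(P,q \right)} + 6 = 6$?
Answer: $0$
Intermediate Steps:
$E{\left(P,q \right)} = 0$ ($E{\left(P,q \right)} = - \frac{2}{3} + \frac{1}{9} \cdot 6 = - \frac{2}{3} + \frac{2}{3} = 0$)
$\left(-23\right) \left(-14\right) E{\left(6 \left(-4\right),-3 \right)} = \left(-23\right) \left(-14\right) 0 = 322 \cdot 0 = 0$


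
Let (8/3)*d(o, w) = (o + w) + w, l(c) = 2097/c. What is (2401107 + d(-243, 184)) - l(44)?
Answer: 211297347/88 ≈ 2.4011e+6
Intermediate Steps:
d(o, w) = 3*w/4 + 3*o/8 (d(o, w) = 3*((o + w) + w)/8 = 3*(o + 2*w)/8 = 3*w/4 + 3*o/8)
(2401107 + d(-243, 184)) - l(44) = (2401107 + ((3/4)*184 + (3/8)*(-243))) - 2097/44 = (2401107 + (138 - 729/8)) - 2097/44 = (2401107 + 375/8) - 1*2097/44 = 19209231/8 - 2097/44 = 211297347/88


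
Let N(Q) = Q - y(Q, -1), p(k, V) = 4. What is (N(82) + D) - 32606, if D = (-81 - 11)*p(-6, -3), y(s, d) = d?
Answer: -32891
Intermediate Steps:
N(Q) = 1 + Q (N(Q) = Q - 1*(-1) = Q + 1 = 1 + Q)
D = -368 (D = (-81 - 11)*4 = -92*4 = -368)
(N(82) + D) - 32606 = ((1 + 82) - 368) - 32606 = (83 - 368) - 32606 = -285 - 32606 = -32891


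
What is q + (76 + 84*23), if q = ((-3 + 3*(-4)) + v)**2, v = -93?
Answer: 13672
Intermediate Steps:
q = 11664 (q = ((-3 + 3*(-4)) - 93)**2 = ((-3 - 12) - 93)**2 = (-15 - 93)**2 = (-108)**2 = 11664)
q + (76 + 84*23) = 11664 + (76 + 84*23) = 11664 + (76 + 1932) = 11664 + 2008 = 13672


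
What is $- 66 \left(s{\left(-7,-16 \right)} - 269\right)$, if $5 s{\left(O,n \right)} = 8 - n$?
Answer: $\frac{87186}{5} \approx 17437.0$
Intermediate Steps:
$s{\left(O,n \right)} = \frac{8}{5} - \frac{n}{5}$ ($s{\left(O,n \right)} = \frac{8 - n}{5} = \frac{8}{5} - \frac{n}{5}$)
$- 66 \left(s{\left(-7,-16 \right)} - 269\right) = - 66 \left(\left(\frac{8}{5} - - \frac{16}{5}\right) - 269\right) = - 66 \left(\left(\frac{8}{5} + \frac{16}{5}\right) - 269\right) = - 66 \left(\frac{24}{5} - 269\right) = \left(-66\right) \left(- \frac{1321}{5}\right) = \frac{87186}{5}$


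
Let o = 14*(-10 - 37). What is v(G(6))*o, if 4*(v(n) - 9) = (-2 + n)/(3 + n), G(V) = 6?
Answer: -53956/9 ≈ -5995.1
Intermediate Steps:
v(n) = 9 + (-2 + n)/(4*(3 + n)) (v(n) = 9 + ((-2 + n)/(3 + n))/4 = 9 + (-2 + n)/(4*(3 + n)))
o = -658 (o = 14*(-47) = -658)
v(G(6))*o = ((106 + 37*6)/(4*(3 + 6)))*(-658) = ((1/4)*(106 + 222)/9)*(-658) = ((1/4)*(1/9)*328)*(-658) = (82/9)*(-658) = -53956/9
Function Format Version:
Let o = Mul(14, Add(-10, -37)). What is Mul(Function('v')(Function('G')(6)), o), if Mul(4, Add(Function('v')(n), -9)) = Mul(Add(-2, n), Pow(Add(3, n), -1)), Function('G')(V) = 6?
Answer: Rational(-53956, 9) ≈ -5995.1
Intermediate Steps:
Function('v')(n) = Add(9, Mul(Rational(1, 4), Pow(Add(3, n), -1), Add(-2, n))) (Function('v')(n) = Add(9, Mul(Rational(1, 4), Mul(Add(-2, n), Pow(Add(3, n), -1)))) = Add(9, Mul(Rational(1, 4), Mul(Pow(Add(3, n), -1), Add(-2, n)))) = Add(9, Mul(Rational(1, 4), Pow(Add(3, n), -1), Add(-2, n))))
o = -658 (o = Mul(14, -47) = -658)
Mul(Function('v')(Function('G')(6)), o) = Mul(Mul(Rational(1, 4), Pow(Add(3, 6), -1), Add(106, Mul(37, 6))), -658) = Mul(Mul(Rational(1, 4), Pow(9, -1), Add(106, 222)), -658) = Mul(Mul(Rational(1, 4), Rational(1, 9), 328), -658) = Mul(Rational(82, 9), -658) = Rational(-53956, 9)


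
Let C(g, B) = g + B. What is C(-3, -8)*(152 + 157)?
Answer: -3399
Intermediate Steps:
C(g, B) = B + g
C(-3, -8)*(152 + 157) = (-8 - 3)*(152 + 157) = -11*309 = -3399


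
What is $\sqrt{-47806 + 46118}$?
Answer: $2 i \sqrt{422} \approx 41.085 i$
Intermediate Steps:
$\sqrt{-47806 + 46118} = \sqrt{-1688} = 2 i \sqrt{422}$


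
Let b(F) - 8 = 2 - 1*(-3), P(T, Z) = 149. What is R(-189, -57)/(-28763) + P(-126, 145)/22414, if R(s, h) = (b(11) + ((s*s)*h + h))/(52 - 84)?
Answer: -3250065885/1473586016 ≈ -2.2055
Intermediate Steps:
b(F) = 13 (b(F) = 8 + (2 - 1*(-3)) = 8 + (2 + 3) = 8 + 5 = 13)
R(s, h) = -13/32 - h/32 - h*s²/32 (R(s, h) = (13 + ((s*s)*h + h))/(52 - 84) = (13 + (s²*h + h))/(-32) = (13 + (h*s² + h))*(-1/32) = (13 + (h + h*s²))*(-1/32) = (13 + h + h*s²)*(-1/32) = -13/32 - h/32 - h*s²/32)
R(-189, -57)/(-28763) + P(-126, 145)/22414 = (-13/32 - 1/32*(-57) - 1/32*(-57)*(-189)²)/(-28763) + 149/22414 = (-13/32 + 57/32 - 1/32*(-57)*35721)*(-1/28763) + 149*(1/22414) = (-13/32 + 57/32 + 2036097/32)*(-1/28763) + 149/22414 = (2036141/32)*(-1/28763) + 149/22414 = -2036141/920416 + 149/22414 = -3250065885/1473586016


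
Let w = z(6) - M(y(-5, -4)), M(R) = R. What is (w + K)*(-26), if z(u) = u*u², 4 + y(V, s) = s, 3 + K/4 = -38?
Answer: -1560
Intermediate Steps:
K = -164 (K = -12 + 4*(-38) = -12 - 152 = -164)
y(V, s) = -4 + s
z(u) = u³
w = 224 (w = 6³ - (-4 - 4) = 216 - 1*(-8) = 216 + 8 = 224)
(w + K)*(-26) = (224 - 164)*(-26) = 60*(-26) = -1560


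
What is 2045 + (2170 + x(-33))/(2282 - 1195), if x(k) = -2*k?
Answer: 2225151/1087 ≈ 2047.1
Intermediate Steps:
2045 + (2170 + x(-33))/(2282 - 1195) = 2045 + (2170 - 2*(-33))/(2282 - 1195) = 2045 + (2170 + 66)/1087 = 2045 + 2236*(1/1087) = 2045 + 2236/1087 = 2225151/1087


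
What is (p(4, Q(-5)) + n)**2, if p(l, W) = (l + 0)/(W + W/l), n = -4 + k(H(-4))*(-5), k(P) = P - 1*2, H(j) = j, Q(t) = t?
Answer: 401956/625 ≈ 643.13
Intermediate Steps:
k(P) = -2 + P (k(P) = P - 2 = -2 + P)
n = 26 (n = -4 + (-2 - 4)*(-5) = -4 - 6*(-5) = -4 + 30 = 26)
p(l, W) = l/(W + W/l)
(p(4, Q(-5)) + n)**2 = (4**2/(-5*(1 + 4)) + 26)**2 = (-1/5*16/5 + 26)**2 = (-1/5*16*1/5 + 26)**2 = (-16/25 + 26)**2 = (634/25)**2 = 401956/625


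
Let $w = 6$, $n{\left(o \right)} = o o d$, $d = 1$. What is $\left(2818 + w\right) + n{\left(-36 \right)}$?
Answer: $4120$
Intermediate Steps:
$n{\left(o \right)} = o^{2}$ ($n{\left(o \right)} = o o 1 = o^{2} \cdot 1 = o^{2}$)
$\left(2818 + w\right) + n{\left(-36 \right)} = \left(2818 + 6\right) + \left(-36\right)^{2} = 2824 + 1296 = 4120$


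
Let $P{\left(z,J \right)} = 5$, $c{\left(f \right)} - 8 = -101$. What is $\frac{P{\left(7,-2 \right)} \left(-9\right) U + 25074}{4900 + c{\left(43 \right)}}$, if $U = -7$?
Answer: $\frac{25389}{4807} \approx 5.2817$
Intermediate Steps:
$c{\left(f \right)} = -93$ ($c{\left(f \right)} = 8 - 101 = -93$)
$\frac{P{\left(7,-2 \right)} \left(-9\right) U + 25074}{4900 + c{\left(43 \right)}} = \frac{5 \left(-9\right) \left(-7\right) + 25074}{4900 - 93} = \frac{\left(-45\right) \left(-7\right) + 25074}{4807} = \left(315 + 25074\right) \frac{1}{4807} = 25389 \cdot \frac{1}{4807} = \frac{25389}{4807}$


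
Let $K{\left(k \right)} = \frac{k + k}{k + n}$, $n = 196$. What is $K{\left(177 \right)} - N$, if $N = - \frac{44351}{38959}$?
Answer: $\frac{30334409}{14531707} \approx 2.0875$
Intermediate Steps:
$K{\left(k \right)} = \frac{2 k}{196 + k}$ ($K{\left(k \right)} = \frac{k + k}{k + 196} = \frac{2 k}{196 + k}$)
$N = - \frac{44351}{38959}$ ($N = \left(-44351\right) \frac{1}{38959} = - \frac{44351}{38959} \approx -1.1384$)
$K{\left(177 \right)} - N = 2 \cdot 177 \frac{1}{196 + 177} - - \frac{44351}{38959} = 2 \cdot 177 \cdot \frac{1}{373} + \frac{44351}{38959} = \frac{354}{373} + \frac{44351}{38959} = \frac{30334409}{14531707}$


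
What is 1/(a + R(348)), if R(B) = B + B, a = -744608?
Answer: -1/743912 ≈ -1.3442e-6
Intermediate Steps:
R(B) = 2*B
1/(a + R(348)) = 1/(-744608 + 2*348) = 1/(-744608 + 696) = 1/(-743912) = -1/743912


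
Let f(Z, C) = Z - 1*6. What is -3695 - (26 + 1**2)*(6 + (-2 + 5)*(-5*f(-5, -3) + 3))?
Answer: -8555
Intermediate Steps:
f(Z, C) = -6 + Z (f(Z, C) = Z - 6 = -6 + Z)
-3695 - (26 + 1**2)*(6 + (-2 + 5)*(-5*f(-5, -3) + 3)) = -3695 - (26 + 1**2)*(6 + (-2 + 5)*(-5*(-6 - 5) + 3)) = -3695 - (26 + 1)*(6 + 3*(-5*(-11) + 3)) = -3695 - 27*(6 + 3*(55 + 3)) = -3695 - 27*(6 + 3*58) = -3695 - 27*(6 + 174) = -3695 - 27*180 = -3695 - 1*4860 = -3695 - 4860 = -8555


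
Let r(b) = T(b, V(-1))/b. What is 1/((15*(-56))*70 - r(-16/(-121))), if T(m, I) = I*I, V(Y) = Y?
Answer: -16/940921 ≈ -1.7005e-5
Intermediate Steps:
T(m, I) = I²
r(b) = 1/b (r(b) = (-1)²/b = 1/b)
1/((15*(-56))*70 - r(-16/(-121))) = 1/((15*(-56))*70 - 1/((-16/(-121)))) = 1/(-840*70 - 1/((-16*(-1/121)))) = 1/(-58800 - 1/16/121) = 1/(-58800 - 1*121/16) = 1/(-58800 - 121/16) = 1/(-940921/16) = -16/940921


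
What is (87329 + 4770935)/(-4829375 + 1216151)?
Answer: -607283/451653 ≈ -1.3446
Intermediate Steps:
(87329 + 4770935)/(-4829375 + 1216151) = 4858264/(-3613224) = 4858264*(-1/3613224) = -607283/451653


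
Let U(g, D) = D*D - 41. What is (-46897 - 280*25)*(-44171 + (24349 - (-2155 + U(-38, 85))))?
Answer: 1339394347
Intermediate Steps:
U(g, D) = -41 + D² (U(g, D) = D² - 41 = -41 + D²)
(-46897 - 280*25)*(-44171 + (24349 - (-2155 + U(-38, 85)))) = (-46897 - 280*25)*(-44171 + (24349 - (-2155 + (-41 + 85²)))) = (-46897 - 7000)*(-44171 + (24349 - (-2155 + (-41 + 7225)))) = -53897*(-44171 + (24349 - (-2155 + 7184))) = -53897*(-44171 + (24349 - 1*5029)) = -53897*(-44171 + (24349 - 5029)) = -53897*(-44171 + 19320) = -53897*(-24851) = 1339394347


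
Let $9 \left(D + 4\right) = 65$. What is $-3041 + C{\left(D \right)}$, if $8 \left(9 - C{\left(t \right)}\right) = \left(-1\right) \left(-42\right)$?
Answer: $- \frac{12149}{4} \approx -3037.3$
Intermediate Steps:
$D = \frac{29}{9}$ ($D = -4 + \frac{1}{9} \cdot 65 = -4 + \frac{65}{9} = \frac{29}{9} \approx 3.2222$)
$C{\left(t \right)} = \frac{15}{4}$ ($C{\left(t \right)} = 9 - \frac{\left(-1\right) \left(-42\right)}{8} = 9 - \frac{21}{4} = \frac{15}{4}$)
$-3041 + C{\left(D \right)} = -3041 + \frac{15}{4} = - \frac{12149}{4}$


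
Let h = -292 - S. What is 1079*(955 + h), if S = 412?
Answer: 270829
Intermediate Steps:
h = -704 (h = -292 - 1*412 = -292 - 412 = -704)
1079*(955 + h) = 1079*(955 - 704) = 1079*251 = 270829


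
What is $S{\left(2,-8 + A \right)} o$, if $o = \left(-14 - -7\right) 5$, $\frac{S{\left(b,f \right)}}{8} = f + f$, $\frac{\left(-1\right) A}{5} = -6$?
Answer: $-12320$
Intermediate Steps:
$A = 30$ ($A = \left(-5\right) \left(-6\right) = 30$)
$S{\left(b,f \right)} = 16 f$ ($S{\left(b,f \right)} = 8 \left(f + f\right) = 8 \cdot 2 f = 16 f$)
$o = -35$ ($o = \left(-14 + 7\right) 5 = \left(-7\right) 5 = -35$)
$S{\left(2,-8 + A \right)} o = 16 \left(-8 + 30\right) \left(-35\right) = 16 \cdot 22 \left(-35\right) = 352 \left(-35\right) = -12320$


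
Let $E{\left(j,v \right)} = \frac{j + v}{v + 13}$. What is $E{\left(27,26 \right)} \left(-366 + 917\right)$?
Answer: $\frac{29203}{39} \approx 748.79$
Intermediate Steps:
$E{\left(j,v \right)} = \frac{j + v}{13 + v}$
$E{\left(27,26 \right)} \left(-366 + 917\right) = \frac{27 + 26}{13 + 26} \left(-366 + 917\right) = \frac{1}{39} \cdot 53 \cdot 551 = \frac{53}{39} \cdot 551 = \frac{29203}{39}$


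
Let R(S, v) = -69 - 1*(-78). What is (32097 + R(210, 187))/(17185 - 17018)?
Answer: 32106/167 ≈ 192.25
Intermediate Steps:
R(S, v) = 9 (R(S, v) = -69 + 78 = 9)
(32097 + R(210, 187))/(17185 - 17018) = (32097 + 9)/(17185 - 17018) = 32106/167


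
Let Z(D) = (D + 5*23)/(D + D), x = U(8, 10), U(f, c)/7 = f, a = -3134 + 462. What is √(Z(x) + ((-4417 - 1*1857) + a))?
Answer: 3*I*√779163/28 ≈ 94.575*I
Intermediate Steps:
a = -2672
U(f, c) = 7*f
x = 56 (x = 7*8 = 56)
Z(D) = (115 + D)/(2*D) (Z(D) = (D + 115)/((2*D)) = (115 + D)*(1/(2*D)) = (115 + D)/(2*D))
√(Z(x) + ((-4417 - 1*1857) + a)) = √((½)*(115 + 56)/56 + ((-4417 - 1*1857) - 2672)) = √((½)*(1/56)*171 + ((-4417 - 1857) - 2672)) = √(171/112 + (-6274 - 2672)) = √(171/112 - 8946) = √(-1001781/112) = 3*I*√779163/28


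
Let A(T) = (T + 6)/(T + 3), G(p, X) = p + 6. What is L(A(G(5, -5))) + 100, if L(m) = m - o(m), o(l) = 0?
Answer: 1417/14 ≈ 101.21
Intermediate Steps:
G(p, X) = 6 + p
A(T) = (6 + T)/(3 + T)
L(m) = m (L(m) = m - 1*0 = m + 0 = m)
L(A(G(5, -5))) + 100 = (6 + (6 + 5))/(3 + (6 + 5)) + 100 = (6 + 11)/(3 + 11) + 100 = 17/14 + 100 = 1417/14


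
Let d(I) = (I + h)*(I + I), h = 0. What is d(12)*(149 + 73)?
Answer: 63936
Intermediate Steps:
d(I) = 2*I**2 (d(I) = (I + 0)*(I + I) = I*(2*I) = 2*I**2)
d(12)*(149 + 73) = (2*12**2)*(149 + 73) = (2*144)*222 = 288*222 = 63936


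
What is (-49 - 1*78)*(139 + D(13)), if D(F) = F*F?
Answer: -39116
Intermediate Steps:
D(F) = F²
(-49 - 1*78)*(139 + D(13)) = (-49 - 1*78)*(139 + 13²) = (-49 - 78)*(139 + 169) = -127*308 = -39116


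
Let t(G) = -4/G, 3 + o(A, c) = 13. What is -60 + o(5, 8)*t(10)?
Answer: -64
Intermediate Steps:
o(A, c) = 10 (o(A, c) = -3 + 13 = 10)
-60 + o(5, 8)*t(10) = -60 + 10*(-4/10) = -60 + 10*(-4*⅒) = -60 + 10*(-⅖) = -60 - 4 = -64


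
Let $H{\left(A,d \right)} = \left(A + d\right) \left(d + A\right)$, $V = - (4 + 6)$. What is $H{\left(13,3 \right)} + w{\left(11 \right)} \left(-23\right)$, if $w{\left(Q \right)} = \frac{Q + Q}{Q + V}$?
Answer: $-250$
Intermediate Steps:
$V = -10$ ($V = \left(-1\right) 10 = -10$)
$w{\left(Q \right)} = \frac{2 Q}{-10 + Q}$ ($w{\left(Q \right)} = \frac{Q + Q}{Q - 10} = \frac{2 Q}{-10 + Q}$)
$H{\left(A,d \right)} = \left(A + d\right)^{2}$ ($H{\left(A,d \right)} = \left(A + d\right) \left(A + d\right) = \left(A + d\right)^{2}$)
$H{\left(13,3 \right)} + w{\left(11 \right)} \left(-23\right) = \left(13 + 3\right)^{2} + 2 \cdot 11 \frac{1}{-10 + 11} \left(-23\right) = 16^{2} + 2 \cdot 11 \cdot 1^{-1} \left(-23\right) = 256 + 2 \cdot 11 \cdot 1 \left(-23\right) = 256 + 22 \left(-23\right) = 256 - 506 = -250$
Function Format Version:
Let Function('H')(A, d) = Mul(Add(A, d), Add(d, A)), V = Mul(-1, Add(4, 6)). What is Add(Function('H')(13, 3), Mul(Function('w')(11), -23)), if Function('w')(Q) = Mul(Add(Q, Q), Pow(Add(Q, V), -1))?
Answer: -250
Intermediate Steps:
V = -10 (V = Mul(-1, 10) = -10)
Function('w')(Q) = Mul(2, Q, Pow(Add(-10, Q), -1)) (Function('w')(Q) = Mul(Add(Q, Q), Pow(Add(Q, -10), -1)) = Mul(Mul(2, Q), Pow(Add(-10, Q), -1)) = Mul(2, Q, Pow(Add(-10, Q), -1)))
Function('H')(A, d) = Pow(Add(A, d), 2) (Function('H')(A, d) = Mul(Add(A, d), Add(A, d)) = Pow(Add(A, d), 2))
Add(Function('H')(13, 3), Mul(Function('w')(11), -23)) = Add(Pow(Add(13, 3), 2), Mul(Mul(2, 11, Pow(Add(-10, 11), -1)), -23)) = Add(Pow(16, 2), Mul(Mul(2, 11, Pow(1, -1)), -23)) = Add(256, Mul(Mul(2, 11, 1), -23)) = Add(256, Mul(22, -23)) = Add(256, -506) = -250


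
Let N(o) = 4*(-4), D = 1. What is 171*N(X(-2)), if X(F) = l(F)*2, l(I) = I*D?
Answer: -2736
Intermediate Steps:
l(I) = I (l(I) = I*1 = I)
X(F) = 2*F (X(F) = F*2 = 2*F)
N(o) = -16
171*N(X(-2)) = 171*(-16) = -2736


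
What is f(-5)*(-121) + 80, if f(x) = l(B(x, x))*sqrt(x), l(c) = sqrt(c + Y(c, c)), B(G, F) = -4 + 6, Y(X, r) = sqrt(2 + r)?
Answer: 80 - 242*I*sqrt(5) ≈ 80.0 - 541.13*I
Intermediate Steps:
B(G, F) = 2
l(c) = sqrt(c + sqrt(2 + c))
f(x) = 2*sqrt(x) (f(x) = sqrt(2 + sqrt(2 + 2))*sqrt(x) = sqrt(2 + sqrt(4))*sqrt(x) = sqrt(2 + 2)*sqrt(x) = sqrt(4)*sqrt(x) = 2*sqrt(x))
f(-5)*(-121) + 80 = (2*sqrt(-5))*(-121) + 80 = (2*(I*sqrt(5)))*(-121) + 80 = (2*I*sqrt(5))*(-121) + 80 = -242*I*sqrt(5) + 80 = 80 - 242*I*sqrt(5)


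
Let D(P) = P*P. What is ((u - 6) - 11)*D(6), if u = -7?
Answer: -864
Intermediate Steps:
D(P) = P**2
((u - 6) - 11)*D(6) = ((-7 - 6) - 11)*6**2 = (-13 - 11)*36 = -24*36 = -864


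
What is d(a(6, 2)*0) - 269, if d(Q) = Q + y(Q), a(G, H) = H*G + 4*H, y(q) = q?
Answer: -269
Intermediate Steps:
a(G, H) = 4*H + G*H (a(G, H) = G*H + 4*H = 4*H + G*H)
d(Q) = 2*Q (d(Q) = Q + Q = 2*Q)
d(a(6, 2)*0) - 269 = 2*((2*(4 + 6))*0) - 269 = 2*((2*10)*0) - 269 = 2*(20*0) - 269 = 2*0 - 269 = 0 - 269 = -269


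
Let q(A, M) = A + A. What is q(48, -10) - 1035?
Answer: -939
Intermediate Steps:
q(A, M) = 2*A
q(48, -10) - 1035 = 2*48 - 1035 = 96 - 1035 = -939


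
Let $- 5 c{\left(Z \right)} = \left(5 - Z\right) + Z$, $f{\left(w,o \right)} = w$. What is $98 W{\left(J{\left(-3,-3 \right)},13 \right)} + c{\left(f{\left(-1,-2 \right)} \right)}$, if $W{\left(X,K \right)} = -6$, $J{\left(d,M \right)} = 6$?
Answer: $-589$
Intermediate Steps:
$c{\left(Z \right)} = -1$ ($c{\left(Z \right)} = - \frac{\left(5 - Z\right) + Z}{5} = \left(- \frac{1}{5}\right) 5 = -1$)
$98 W{\left(J{\left(-3,-3 \right)},13 \right)} + c{\left(f{\left(-1,-2 \right)} \right)} = 98 \left(-6\right) - 1 = -588 - 1 = -589$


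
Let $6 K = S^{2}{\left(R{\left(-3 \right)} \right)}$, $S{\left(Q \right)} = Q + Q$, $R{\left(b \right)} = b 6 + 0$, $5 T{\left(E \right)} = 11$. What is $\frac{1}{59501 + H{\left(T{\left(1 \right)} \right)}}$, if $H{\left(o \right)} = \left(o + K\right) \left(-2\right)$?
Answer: $\frac{5}{295323} \approx 1.6931 \cdot 10^{-5}$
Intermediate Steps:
$T{\left(E \right)} = \frac{11}{5}$ ($T{\left(E \right)} = \frac{1}{5} \cdot 11 = \frac{11}{5}$)
$R{\left(b \right)} = 6 b$ ($R{\left(b \right)} = 6 b + 0 = 6 b$)
$S{\left(Q \right)} = 2 Q$
$K = 216$ ($K = \frac{\left(2 \cdot 6 \left(-3\right)\right)^{2}}{6} = \frac{\left(2 \left(-18\right)\right)^{2}}{6} = \frac{\left(-36\right)^{2}}{6} = \frac{1}{6} \cdot 1296 = 216$)
$H{\left(o \right)} = -432 - 2 o$ ($H{\left(o \right)} = \left(o + 216\right) \left(-2\right) = \left(216 + o\right) \left(-2\right) = -432 - 2 o$)
$\frac{1}{59501 + H{\left(T{\left(1 \right)} \right)}} = \frac{1}{59501 - \frac{2182}{5}} = \frac{1}{\frac{295323}{5}} = \frac{5}{295323}$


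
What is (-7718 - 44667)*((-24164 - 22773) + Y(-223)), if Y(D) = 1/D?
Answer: 548311280520/223 ≈ 2.4588e+9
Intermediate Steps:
(-7718 - 44667)*((-24164 - 22773) + Y(-223)) = (-7718 - 44667)*((-24164 - 22773) + 1/(-223)) = -52385*(-46937 - 1/223) = -52385*(-10466952/223) = 548311280520/223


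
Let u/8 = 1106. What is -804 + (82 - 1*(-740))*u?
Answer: 7272252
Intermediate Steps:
u = 8848 (u = 8*1106 = 8848)
-804 + (82 - 1*(-740))*u = -804 + (82 - 1*(-740))*8848 = -804 + (82 + 740)*8848 = -804 + 822*8848 = -804 + 7273056 = 7272252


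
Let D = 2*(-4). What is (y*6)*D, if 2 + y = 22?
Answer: -960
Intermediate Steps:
y = 20 (y = -2 + 22 = 20)
D = -8
(y*6)*D = (20*6)*(-8) = 120*(-8) = -960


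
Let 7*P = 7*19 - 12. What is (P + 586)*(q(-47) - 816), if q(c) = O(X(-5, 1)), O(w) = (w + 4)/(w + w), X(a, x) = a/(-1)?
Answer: -34421673/70 ≈ -4.9174e+5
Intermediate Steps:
X(a, x) = -a (X(a, x) = a*(-1) = -a)
O(w) = (4 + w)/(2*w) (O(w) = (4 + w)/((2*w)) = (4 + w)*(1/(2*w)) = (4 + w)/(2*w))
q(c) = 9/10 (q(c) = (4 - 1*(-5))/(2*((-1*(-5)))) = (1/2)*(4 + 5)/5 = (1/2)*(1/5)*9 = 9/10)
P = 121/7 (P = (7*19 - 12)/7 = (133 - 12)/7 = (1/7)*121 = 121/7 ≈ 17.286)
(P + 586)*(q(-47) - 816) = (121/7 + 586)*(9/10 - 816) = (4223/7)*(-8151/10) = -34421673/70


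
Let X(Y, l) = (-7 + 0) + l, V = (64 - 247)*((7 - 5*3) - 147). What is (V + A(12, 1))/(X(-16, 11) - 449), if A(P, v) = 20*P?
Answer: -5721/89 ≈ -64.281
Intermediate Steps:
V = 28365 (V = -183*((7 - 15) - 147) = -183*(-8 - 147) = -183*(-155) = 28365)
X(Y, l) = -7 + l
(V + A(12, 1))/(X(-16, 11) - 449) = (28365 + 20*12)/((-7 + 11) - 449) = (28365 + 240)/(4 - 449) = 28605/(-445) = 28605*(-1/445) = -5721/89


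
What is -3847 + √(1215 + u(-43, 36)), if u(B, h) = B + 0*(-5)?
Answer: -3847 + 2*√293 ≈ -3812.8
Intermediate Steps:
u(B, h) = B (u(B, h) = B + 0 = B)
-3847 + √(1215 + u(-43, 36)) = -3847 + √(1215 - 43) = -3847 + √1172 = -3847 + 2*√293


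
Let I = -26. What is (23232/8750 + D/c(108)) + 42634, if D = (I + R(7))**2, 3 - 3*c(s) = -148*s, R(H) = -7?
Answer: 994051729789/23314375 ≈ 42637.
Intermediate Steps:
c(s) = 1 + 148*s/3 (c(s) = 1 - (-148)*s/3 = 1 + 148*s/3)
D = 1089 (D = (-26 - 7)**2 = (-33)**2 = 1089)
(23232/8750 + D/c(108)) + 42634 = (23232/8750 + 1089/(1 + (148/3)*108)) + 42634 = (23232*(1/8750) + 1089/(1 + 5328)) + 42634 = (11616/4375 + 1089/5329) + 42634 = 66666039/23314375 + 42634 = 994051729789/23314375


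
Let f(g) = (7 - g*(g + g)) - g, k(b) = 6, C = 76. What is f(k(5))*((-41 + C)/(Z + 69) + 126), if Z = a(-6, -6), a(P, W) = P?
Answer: -80869/9 ≈ -8985.4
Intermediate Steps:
Z = -6
f(g) = 7 - g - 2*g**2 (f(g) = (7 - g*2*g) - g = (7 - 2*g**2) - g = 7 - g - 2*g**2)
f(k(5))*((-41 + C)/(Z + 69) + 126) = (7 - 1*6 - 2*6**2)*((-41 + 76)/(-6 + 69) + 126) = (7 - 6 - 2*36)*(35/63 + 126) = (7 - 6 - 72)*(35*(1/63) + 126) = -71*(5/9 + 126) = -71*1139/9 = -80869/9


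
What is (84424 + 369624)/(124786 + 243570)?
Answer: 113512/92089 ≈ 1.2326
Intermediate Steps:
(84424 + 369624)/(124786 + 243570) = 454048/368356 = 454048*(1/368356) = 113512/92089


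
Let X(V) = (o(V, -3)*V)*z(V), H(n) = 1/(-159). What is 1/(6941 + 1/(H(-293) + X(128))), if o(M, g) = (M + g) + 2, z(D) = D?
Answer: 330842111/2296375092610 ≈ 0.00014407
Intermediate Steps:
o(M, g) = 2 + M + g
H(n) = -1/159
X(V) = V²*(-1 + V) (X(V) = ((2 + V - 3)*V)*V = ((-1 + V)*V)*V = (V*(-1 + V))*V = V²*(-1 + V))
1/(6941 + 1/(H(-293) + X(128))) = 1/(6941 + 1/(-1/159 + 128²*(-1 + 128))) = 1/(6941 + 1/(-1/159 + 16384*127)) = 1/(6941 + 1/(-1/159 + 2080768)) = 1/(6941 + 1/(330842111/159)) = 1/(6941 + 159/330842111) = 1/(2296375092610/330842111) = 330842111/2296375092610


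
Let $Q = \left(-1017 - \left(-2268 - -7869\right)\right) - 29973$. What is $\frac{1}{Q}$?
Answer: $- \frac{1}{36591} \approx -2.7329 \cdot 10^{-5}$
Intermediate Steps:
$Q = -36591$ ($Q = \left(-1017 - \left(-2268 + 7869\right)\right) - 29973 = \left(-1017 - 5601\right) - 29973 = -6618 - 29973 = -36591$)
$\frac{1}{Q} = \frac{1}{-36591} = - \frac{1}{36591}$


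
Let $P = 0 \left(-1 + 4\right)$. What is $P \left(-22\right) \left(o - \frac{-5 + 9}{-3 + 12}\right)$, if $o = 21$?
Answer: $0$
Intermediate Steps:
$P = 0$ ($P = 0 \cdot 3 = 0$)
$P \left(-22\right) \left(o - \frac{-5 + 9}{-3 + 12}\right) = 0 \left(-22\right) \left(21 - \frac{-5 + 9}{-3 + 12}\right) = 0 \left(21 - \frac{4}{9}\right) = 0 \cdot \frac{185}{9} = 0$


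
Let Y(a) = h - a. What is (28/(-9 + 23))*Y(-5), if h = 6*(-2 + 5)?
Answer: 46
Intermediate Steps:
h = 18 (h = 6*3 = 18)
Y(a) = 18 - a
(28/(-9 + 23))*Y(-5) = (28/(-9 + 23))*(18 - 1*(-5)) = (28/14)*(18 + 5) = (28*(1/14))*23 = 2*23 = 46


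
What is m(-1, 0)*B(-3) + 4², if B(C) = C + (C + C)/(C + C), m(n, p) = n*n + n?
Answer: 16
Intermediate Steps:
m(n, p) = n + n² (m(n, p) = n² + n = n + n²)
B(C) = 1 + C (B(C) = C + (2*C)/((2*C)) = C + (2*C)*(1/(2*C)) = C + 1 = 1 + C)
m(-1, 0)*B(-3) + 4² = (-(1 - 1))*(1 - 3) + 4² = -1*0*(-2) + 16 = 0*(-2) + 16 = 0 + 16 = 16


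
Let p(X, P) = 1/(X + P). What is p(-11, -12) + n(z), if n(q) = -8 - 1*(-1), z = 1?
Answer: -162/23 ≈ -7.0435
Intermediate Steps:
p(X, P) = 1/(P + X)
n(q) = -7 (n(q) = -8 + 1 = -7)
p(-11, -12) + n(z) = 1/(-12 - 11) - 7 = 1/(-23) - 7 = -1/23 - 7 = -162/23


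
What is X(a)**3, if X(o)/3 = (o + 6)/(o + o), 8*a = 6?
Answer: 19683/8 ≈ 2460.4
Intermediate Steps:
a = 3/4 (a = (1/8)*6 = 3/4 ≈ 0.75000)
X(o) = 3*(6 + o)/(2*o) (X(o) = 3*((o + 6)/(o + o)) = 3*((6 + o)/((2*o))) = 3*((6 + o)*(1/(2*o))) = 3*((6 + o)/(2*o)) = 3*(6 + o)/(2*o))
X(a)**3 = (3/2 + 9/(3/4))**3 = (3/2 + 9*(4/3))**3 = (3/2 + 12)**3 = (27/2)**3 = 19683/8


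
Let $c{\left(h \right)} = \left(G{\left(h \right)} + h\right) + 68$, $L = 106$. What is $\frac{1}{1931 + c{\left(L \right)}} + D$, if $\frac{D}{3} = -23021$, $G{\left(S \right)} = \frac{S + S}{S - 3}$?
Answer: $- \frac{14988535598}{217027} \approx -69063.0$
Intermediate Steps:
$G{\left(S \right)} = \frac{2 S}{-3 + S}$
$D = -69063$ ($D = 3 \left(-23021\right) = -69063$)
$c{\left(h \right)} = 68 + h + \frac{2 h}{-3 + h}$ ($c{\left(h \right)} = \left(\frac{2 h}{-3 + h} + h\right) + 68 = \left(h + \frac{2 h}{-3 + h}\right) + 68 = 68 + h + \frac{2 h}{-3 + h}$)
$\frac{1}{1931 + c{\left(L \right)}} + D = \frac{1}{1931 + \frac{-204 + 106^{2} + 67 \cdot 106}{-3 + 106}} - 69063 = \frac{1}{1931 + \frac{-204 + 11236 + 7102}{103}} - 69063 = \frac{1}{1931 + \frac{1}{103} \cdot 18134} - 69063 = \frac{1}{1931 + \frac{18134}{103}} - 69063 = \frac{1}{\frac{217027}{103}} - 69063 = \frac{103}{217027} - 69063 = - \frac{14988535598}{217027}$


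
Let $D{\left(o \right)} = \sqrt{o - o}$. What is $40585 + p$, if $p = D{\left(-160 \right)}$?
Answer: $40585$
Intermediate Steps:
$D{\left(o \right)} = 0$ ($D{\left(o \right)} = \sqrt{0} = 0$)
$p = 0$
$40585 + p = 40585 + 0 = 40585$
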